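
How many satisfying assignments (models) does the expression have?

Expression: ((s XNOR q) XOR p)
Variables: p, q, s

Satisfying assignments: (0,0,0), (0,1,1), (1,0,1), (1,1,0)
Count: 4 out of 8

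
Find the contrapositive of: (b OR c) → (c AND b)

Contrapositive: NOT (c AND b) → NOT (b OR c)
Note: A statement and its contrapositive are logically equivalent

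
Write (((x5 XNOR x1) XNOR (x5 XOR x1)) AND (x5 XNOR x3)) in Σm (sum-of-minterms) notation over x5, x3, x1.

Σm() = FALSE (no minterms)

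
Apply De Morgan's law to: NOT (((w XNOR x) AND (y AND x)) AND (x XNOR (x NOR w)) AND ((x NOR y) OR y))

NOT ((w XNOR x) AND (y AND x)) OR NOT (x XNOR (x NOR w)) OR NOT ((x NOR y) OR y)
De Morgan's: NOT(AND of terms) = OR of negations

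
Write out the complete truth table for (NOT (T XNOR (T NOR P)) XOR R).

T | R | P | Output
------------------
0 | 0 | 0 | 1
0 | 0 | 1 | 0
0 | 1 | 0 | 0
0 | 1 | 1 | 1
1 | 0 | 0 | 1
1 | 0 | 1 | 1
1 | 1 | 0 | 0
1 | 1 | 1 | 0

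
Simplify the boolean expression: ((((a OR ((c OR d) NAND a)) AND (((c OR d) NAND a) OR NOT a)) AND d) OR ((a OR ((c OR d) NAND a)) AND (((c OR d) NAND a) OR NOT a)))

By absorption (E OR (E AND v) = E) then distribution ((E OR v) AND (E OR NOT v) = E):
= ((c OR d) NAND a)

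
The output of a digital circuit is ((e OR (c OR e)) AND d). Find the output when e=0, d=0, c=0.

Substituting: ((0 OR (0 OR 0)) AND 0)
= 0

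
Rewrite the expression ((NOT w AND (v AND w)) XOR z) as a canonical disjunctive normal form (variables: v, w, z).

(NOT v AND NOT w AND z) OR (NOT v AND w AND z) OR (v AND NOT w AND z) OR (v AND w AND z)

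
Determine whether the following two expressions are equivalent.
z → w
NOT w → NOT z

Yes, Contrapositive is always equivalent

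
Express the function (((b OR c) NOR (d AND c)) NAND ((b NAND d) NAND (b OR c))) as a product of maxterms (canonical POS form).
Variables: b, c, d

ΠM(0, 1) = (b OR c OR d) AND (b OR c OR NOT d)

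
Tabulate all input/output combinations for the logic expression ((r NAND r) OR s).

s | r | Output
--------------
0 | 0 | 1
0 | 1 | 0
1 | 0 | 1
1 | 1 | 1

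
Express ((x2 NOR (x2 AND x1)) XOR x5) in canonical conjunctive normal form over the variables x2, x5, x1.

(x2 OR NOT x5 OR x1) AND (x2 OR NOT x5 OR NOT x1) AND (NOT x2 OR x5 OR x1) AND (NOT x2 OR x5 OR NOT x1)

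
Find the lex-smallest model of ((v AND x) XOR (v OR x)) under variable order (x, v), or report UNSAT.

x=0, v=1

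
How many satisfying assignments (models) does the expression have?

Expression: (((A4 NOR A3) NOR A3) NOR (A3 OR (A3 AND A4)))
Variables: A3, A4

Satisfying assignments: (0,0)
Count: 1 out of 4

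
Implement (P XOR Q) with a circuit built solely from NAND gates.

((P NAND (P NAND Q)) NAND (Q NAND (P NAND Q)))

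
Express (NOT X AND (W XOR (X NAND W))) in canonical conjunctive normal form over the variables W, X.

(W OR NOT X) AND (NOT W OR X) AND (NOT W OR NOT X)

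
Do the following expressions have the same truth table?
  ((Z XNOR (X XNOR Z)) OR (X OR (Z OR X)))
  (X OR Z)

Yes, they are equivalent — the two output columns agree on all 4 assignments:
X | Z | Expression 1 | Expression 2
-----------------------------------
0 | 0 | 0 | 0
0 | 1 | 1 | 1
1 | 0 | 1 | 1
1 | 1 | 1 | 1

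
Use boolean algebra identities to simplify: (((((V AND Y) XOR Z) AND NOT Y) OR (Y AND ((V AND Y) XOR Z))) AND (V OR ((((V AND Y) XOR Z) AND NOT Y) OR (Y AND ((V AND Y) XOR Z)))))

By absorption (E AND (E OR v) = E) then distribution ((E AND v) OR (E AND NOT v) = E):
= ((V AND Y) XOR Z)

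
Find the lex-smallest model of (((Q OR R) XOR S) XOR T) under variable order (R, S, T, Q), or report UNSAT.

R=0, S=0, T=0, Q=1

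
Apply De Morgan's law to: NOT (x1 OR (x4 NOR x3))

NOT x1 AND NOT (x4 NOR x3)
De Morgan's: NOT(OR of terms) = AND of negations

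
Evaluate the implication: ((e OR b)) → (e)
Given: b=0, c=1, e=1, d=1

Antecedent ((e OR b)) = 1; consequent (e) = 1.
1 → 1 = 1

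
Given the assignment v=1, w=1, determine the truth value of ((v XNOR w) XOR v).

Substituting: ((1 XNOR 1) XOR 1)
= 0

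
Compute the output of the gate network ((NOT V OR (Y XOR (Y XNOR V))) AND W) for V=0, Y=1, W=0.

Substituting: ((NOT 0 OR (1 XOR (1 XNOR 0))) AND 0)
= 0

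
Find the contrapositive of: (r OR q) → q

Contrapositive: NOT q → NOT (r OR q)
Note: A statement and its contrapositive are logically equivalent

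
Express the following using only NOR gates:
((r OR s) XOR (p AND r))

((((((r NOR s) NOR (r NOR s)) NOR ((p NOR p) NOR (r NOR r))) NOR (((r NOR s) NOR (r NOR s)) NOR ((p NOR p) NOR (r NOR r)))) NOR ((((r NOR s) NOR (r NOR s)) NOR ((p NOR p) NOR (r NOR r))) NOR (((r NOR s) NOR (r NOR s)) NOR ((p NOR p) NOR (r NOR r))))) NOR ((((((r NOR s) NOR (r NOR s)) NOR ((r NOR s) NOR (r NOR s))) NOR (((p NOR p) NOR (r NOR r)) NOR ((p NOR p) NOR (r NOR r)))) NOR ((((r NOR s) NOR (r NOR s)) NOR ((r NOR s) NOR (r NOR s))) NOR (((p NOR p) NOR (r NOR r)) NOR ((p NOR p) NOR (r NOR r))))) NOR (((((r NOR s) NOR (r NOR s)) NOR ((r NOR s) NOR (r NOR s))) NOR (((p NOR p) NOR (r NOR r)) NOR ((p NOR p) NOR (r NOR r)))) NOR ((((r NOR s) NOR (r NOR s)) NOR ((r NOR s) NOR (r NOR s))) NOR (((p NOR p) NOR (r NOR r)) NOR ((p NOR p) NOR (r NOR r)))))))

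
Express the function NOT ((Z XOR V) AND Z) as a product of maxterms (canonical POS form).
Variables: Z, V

ΠM(2) = (NOT Z OR V)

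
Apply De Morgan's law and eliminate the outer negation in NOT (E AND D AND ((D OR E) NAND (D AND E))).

NOT E OR NOT D OR NOT ((D OR E) NAND (D AND E))
De Morgan's: NOT(AND of terms) = OR of negations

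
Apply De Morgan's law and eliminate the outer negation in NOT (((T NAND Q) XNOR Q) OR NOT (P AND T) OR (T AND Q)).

NOT ((T NAND Q) XNOR Q) AND (P AND T) AND NOT (T AND Q)
De Morgan's: NOT(OR of terms) = AND of negations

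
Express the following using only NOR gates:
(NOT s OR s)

(((s NOR s) NOR s) NOR ((s NOR s) NOR s))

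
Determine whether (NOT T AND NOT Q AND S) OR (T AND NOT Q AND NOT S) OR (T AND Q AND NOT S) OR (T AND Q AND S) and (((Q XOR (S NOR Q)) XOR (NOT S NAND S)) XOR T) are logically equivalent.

Yes, they are equivalent — the two output columns agree on all 8 assignments:
T | Q | S | Expression 1 | Expression 2
---------------------------------------
0 | 0 | 0 | 0 | 0
0 | 0 | 1 | 1 | 1
0 | 1 | 0 | 0 | 0
0 | 1 | 1 | 0 | 0
1 | 0 | 0 | 1 | 1
1 | 0 | 1 | 0 | 0
1 | 1 | 0 | 1 | 1
1 | 1 | 1 | 1 | 1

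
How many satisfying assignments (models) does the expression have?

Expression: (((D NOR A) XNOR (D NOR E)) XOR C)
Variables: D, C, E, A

Satisfying assignments: (0,0,0,0), (0,0,1,1), (0,1,0,1), (0,1,1,0), (1,0,0,0), (1,0,0,1), (1,0,1,0), (1,0,1,1)
Count: 8 out of 16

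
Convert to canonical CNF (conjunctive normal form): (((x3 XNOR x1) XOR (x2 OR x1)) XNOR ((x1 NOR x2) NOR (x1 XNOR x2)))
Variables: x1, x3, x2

(x1 OR x3 OR x2) AND (x1 OR x3 OR NOT x2) AND (NOT x1 OR x3 OR NOT x2) AND (NOT x1 OR NOT x3 OR x2)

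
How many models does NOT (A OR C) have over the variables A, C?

Satisfying assignments: (0,0)
Count: 1 out of 4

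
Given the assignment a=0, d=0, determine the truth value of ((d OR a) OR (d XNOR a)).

Substituting: ((0 OR 0) OR (0 XNOR 0))
= 1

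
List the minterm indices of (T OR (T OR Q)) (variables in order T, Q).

Σm(1, 2, 3) = (NOT T AND Q) OR (T AND NOT Q) OR (T AND Q)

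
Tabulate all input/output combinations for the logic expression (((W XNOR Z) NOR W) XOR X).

Z | W | X | Output
------------------
0 | 0 | 0 | 0
0 | 0 | 1 | 1
0 | 1 | 0 | 0
0 | 1 | 1 | 1
1 | 0 | 0 | 1
1 | 0 | 1 | 0
1 | 1 | 0 | 0
1 | 1 | 1 | 1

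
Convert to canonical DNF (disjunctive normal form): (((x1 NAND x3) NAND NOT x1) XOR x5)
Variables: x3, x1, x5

(NOT x3 AND NOT x1 AND x5) OR (NOT x3 AND x1 AND NOT x5) OR (x3 AND NOT x1 AND x5) OR (x3 AND x1 AND NOT x5)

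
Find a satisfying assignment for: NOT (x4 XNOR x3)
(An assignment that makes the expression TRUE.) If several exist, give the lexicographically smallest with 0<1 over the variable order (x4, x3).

x4=0, x3=1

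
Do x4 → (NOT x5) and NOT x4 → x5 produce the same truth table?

No, Inverse is not equivalent to original (counterexample: x5=0, x4=0)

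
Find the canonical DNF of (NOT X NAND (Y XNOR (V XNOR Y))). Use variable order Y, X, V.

(NOT Y AND NOT X AND NOT V) OR (NOT Y AND X AND NOT V) OR (NOT Y AND X AND V) OR (Y AND NOT X AND NOT V) OR (Y AND X AND NOT V) OR (Y AND X AND V)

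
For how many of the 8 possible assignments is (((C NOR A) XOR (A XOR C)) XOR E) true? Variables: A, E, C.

Satisfying assignments: (0,0,0), (0,0,1), (1,0,0), (1,1,1)
Count: 4 out of 8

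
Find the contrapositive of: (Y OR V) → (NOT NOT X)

Contrapositive: NOT X → NOT (Y OR V)
Note: A statement and its contrapositive are logically equivalent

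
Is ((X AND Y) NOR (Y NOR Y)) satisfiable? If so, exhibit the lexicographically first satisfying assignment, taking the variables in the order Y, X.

Y=1, X=0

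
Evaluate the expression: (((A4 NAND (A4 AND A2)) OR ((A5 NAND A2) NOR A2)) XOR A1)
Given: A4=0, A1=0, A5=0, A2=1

Substituting: (((0 NAND (0 AND 1)) OR ((0 NAND 1) NOR 1)) XOR 0)
= 1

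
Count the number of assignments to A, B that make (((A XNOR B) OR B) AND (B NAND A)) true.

Satisfying assignments: (0,0), (0,1)
Count: 2 out of 4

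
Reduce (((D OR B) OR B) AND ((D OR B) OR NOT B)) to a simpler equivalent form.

By distribution ((E OR v) AND (E OR NOT v) = E):
= (D OR B)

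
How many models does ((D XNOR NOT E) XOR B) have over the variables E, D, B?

Satisfying assignments: (0,0,1), (0,1,0), (1,0,0), (1,1,1)
Count: 4 out of 8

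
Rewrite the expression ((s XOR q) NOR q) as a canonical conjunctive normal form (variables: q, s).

(q OR NOT s) AND (NOT q OR s) AND (NOT q OR NOT s)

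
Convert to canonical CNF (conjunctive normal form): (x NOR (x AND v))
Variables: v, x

(v OR NOT x) AND (NOT v OR NOT x)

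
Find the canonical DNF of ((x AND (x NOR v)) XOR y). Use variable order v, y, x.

(NOT v AND y AND NOT x) OR (NOT v AND y AND x) OR (v AND y AND NOT x) OR (v AND y AND x)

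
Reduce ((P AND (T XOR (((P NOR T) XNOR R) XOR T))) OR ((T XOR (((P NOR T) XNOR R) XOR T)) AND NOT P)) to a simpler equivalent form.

By distribution ((E AND v) OR (E AND NOT v) = E) then XOR self-cancellation ((E XOR v) XOR v = E):
= ((P NOR T) XNOR R)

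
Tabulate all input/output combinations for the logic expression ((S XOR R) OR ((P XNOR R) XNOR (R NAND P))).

S | R | P | Output
------------------
0 | 0 | 0 | 1
0 | 0 | 1 | 0
0 | 1 | 0 | 1
0 | 1 | 1 | 1
1 | 0 | 0 | 1
1 | 0 | 1 | 1
1 | 1 | 0 | 0
1 | 1 | 1 | 0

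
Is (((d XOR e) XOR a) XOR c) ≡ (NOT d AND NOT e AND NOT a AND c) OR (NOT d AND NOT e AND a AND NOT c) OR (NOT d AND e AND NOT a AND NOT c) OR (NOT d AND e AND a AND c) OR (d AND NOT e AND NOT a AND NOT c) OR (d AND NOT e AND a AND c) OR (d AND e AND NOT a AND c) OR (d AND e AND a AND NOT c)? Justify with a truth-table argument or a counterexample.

Yes, they are equivalent — the two output columns agree on all 16 assignments:
d | e | a | c | Expression 1 | Expression 2
-------------------------------------------
0 | 0 | 0 | 0 | 0 | 0
0 | 0 | 0 | 1 | 1 | 1
0 | 0 | 1 | 0 | 1 | 1
0 | 0 | 1 | 1 | 0 | 0
0 | 1 | 0 | 0 | 1 | 1
0 | 1 | 0 | 1 | 0 | 0
0 | 1 | 1 | 0 | 0 | 0
0 | 1 | 1 | 1 | 1 | 1
1 | 0 | 0 | 0 | 1 | 1
1 | 0 | 0 | 1 | 0 | 0
1 | 0 | 1 | 0 | 0 | 0
1 | 0 | 1 | 1 | 1 | 1
1 | 1 | 0 | 0 | 0 | 0
1 | 1 | 0 | 1 | 1 | 1
1 | 1 | 1 | 0 | 1 | 1
1 | 1 | 1 | 1 | 0 | 0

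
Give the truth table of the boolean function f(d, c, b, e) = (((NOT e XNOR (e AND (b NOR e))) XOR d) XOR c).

d | c | b | e | Output
----------------------
0 | 0 | 0 | 0 | 0
0 | 0 | 0 | 1 | 1
0 | 0 | 1 | 0 | 0
0 | 0 | 1 | 1 | 1
0 | 1 | 0 | 0 | 1
0 | 1 | 0 | 1 | 0
0 | 1 | 1 | 0 | 1
0 | 1 | 1 | 1 | 0
1 | 0 | 0 | 0 | 1
1 | 0 | 0 | 1 | 0
1 | 0 | 1 | 0 | 1
1 | 0 | 1 | 1 | 0
1 | 1 | 0 | 0 | 0
1 | 1 | 0 | 1 | 1
1 | 1 | 1 | 0 | 0
1 | 1 | 1 | 1 | 1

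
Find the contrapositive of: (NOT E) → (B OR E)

Contrapositive: NOT (B OR E) → E
Note: A statement and its contrapositive are logically equivalent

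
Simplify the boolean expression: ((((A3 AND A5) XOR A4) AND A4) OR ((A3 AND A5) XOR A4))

By absorption (E OR (E AND v) = E):
= ((A3 AND A5) XOR A4)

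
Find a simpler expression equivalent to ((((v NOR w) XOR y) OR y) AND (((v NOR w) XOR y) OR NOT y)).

By distribution ((E OR v) AND (E OR NOT v) = E):
= ((v NOR w) XOR y)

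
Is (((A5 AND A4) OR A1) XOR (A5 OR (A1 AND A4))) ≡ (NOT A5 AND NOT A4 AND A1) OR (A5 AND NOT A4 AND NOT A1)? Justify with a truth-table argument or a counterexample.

Yes, they are equivalent — the two output columns agree on all 8 assignments:
A5 | A4 | A1 | Expression 1 | Expression 2
------------------------------------------
0 | 0 | 0 | 0 | 0
0 | 0 | 1 | 1 | 1
0 | 1 | 0 | 0 | 0
0 | 1 | 1 | 0 | 0
1 | 0 | 0 | 1 | 1
1 | 0 | 1 | 0 | 0
1 | 1 | 0 | 0 | 0
1 | 1 | 1 | 0 | 0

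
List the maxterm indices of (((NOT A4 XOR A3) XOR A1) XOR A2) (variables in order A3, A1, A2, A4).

ΠM(1, 2, 4, 7, 8, 11, 13, 14) = (A3 OR A1 OR A2 OR NOT A4) AND (A3 OR A1 OR NOT A2 OR A4) AND (A3 OR NOT A1 OR A2 OR A4) AND (A3 OR NOT A1 OR NOT A2 OR NOT A4) AND (NOT A3 OR A1 OR A2 OR A4) AND (NOT A3 OR A1 OR NOT A2 OR NOT A4) AND (NOT A3 OR NOT A1 OR A2 OR NOT A4) AND (NOT A3 OR NOT A1 OR NOT A2 OR A4)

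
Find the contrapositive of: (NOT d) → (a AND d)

Contrapositive: NOT (a AND d) → d
Note: A statement and its contrapositive are logically equivalent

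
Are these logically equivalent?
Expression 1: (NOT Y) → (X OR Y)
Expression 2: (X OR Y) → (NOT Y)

No, Converse is not equivalent to original (counterexample: W=0, Y=0, X=0)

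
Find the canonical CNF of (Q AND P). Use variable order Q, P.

(Q OR P) AND (Q OR NOT P) AND (NOT Q OR P)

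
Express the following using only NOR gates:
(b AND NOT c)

((b NOR b) NOR ((c NOR c) NOR (c NOR c)))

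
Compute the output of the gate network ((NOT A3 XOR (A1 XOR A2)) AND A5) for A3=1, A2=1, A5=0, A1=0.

Substituting: ((NOT 1 XOR (0 XOR 1)) AND 0)
= 0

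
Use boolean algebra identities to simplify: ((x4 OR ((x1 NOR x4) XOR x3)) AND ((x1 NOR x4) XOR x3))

By absorption (E AND (E OR v) = E):
= ((x1 NOR x4) XOR x3)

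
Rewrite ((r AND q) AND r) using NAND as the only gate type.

((((r NAND q) NAND (r NAND q)) NAND r) NAND (((r NAND q) NAND (r NAND q)) NAND r))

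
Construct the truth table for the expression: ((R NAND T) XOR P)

P | T | R | Output
------------------
0 | 0 | 0 | 1
0 | 0 | 1 | 1
0 | 1 | 0 | 1
0 | 1 | 1 | 0
1 | 0 | 0 | 0
1 | 0 | 1 | 0
1 | 1 | 0 | 0
1 | 1 | 1 | 1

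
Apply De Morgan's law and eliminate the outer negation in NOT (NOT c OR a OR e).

c AND NOT a AND NOT e
De Morgan's: NOT(OR of terms) = AND of negations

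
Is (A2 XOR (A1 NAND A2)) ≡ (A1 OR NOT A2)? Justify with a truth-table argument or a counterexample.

Yes, they are equivalent — the two output columns agree on all 4 assignments:
A1 | A2 | Expression 1 | Expression 2
-------------------------------------
0 | 0 | 1 | 1
0 | 1 | 0 | 0
1 | 0 | 1 | 1
1 | 1 | 1 | 1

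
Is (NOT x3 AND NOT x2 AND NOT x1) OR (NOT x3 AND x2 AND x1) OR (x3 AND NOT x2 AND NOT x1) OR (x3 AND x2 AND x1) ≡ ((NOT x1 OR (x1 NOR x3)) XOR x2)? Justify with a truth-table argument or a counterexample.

Yes, they are equivalent — the two output columns agree on all 8 assignments:
x3 | x2 | x1 | Expression 1 | Expression 2
------------------------------------------
0 | 0 | 0 | 1 | 1
0 | 0 | 1 | 0 | 0
0 | 1 | 0 | 0 | 0
0 | 1 | 1 | 1 | 1
1 | 0 | 0 | 1 | 1
1 | 0 | 1 | 0 | 0
1 | 1 | 0 | 0 | 0
1 | 1 | 1 | 1 | 1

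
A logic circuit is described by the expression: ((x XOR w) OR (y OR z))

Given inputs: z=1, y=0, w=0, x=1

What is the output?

Substituting: ((1 XOR 0) OR (0 OR 1))
= 1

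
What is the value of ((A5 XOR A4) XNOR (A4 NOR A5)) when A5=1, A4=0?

Substituting: ((1 XOR 0) XNOR (0 NOR 1))
= 0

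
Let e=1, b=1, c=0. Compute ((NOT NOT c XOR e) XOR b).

Substituting: ((NOT NOT 0 XOR 1) XOR 1)
= 0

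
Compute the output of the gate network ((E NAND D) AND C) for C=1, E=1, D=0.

Substituting: ((1 NAND 0) AND 1)
= 1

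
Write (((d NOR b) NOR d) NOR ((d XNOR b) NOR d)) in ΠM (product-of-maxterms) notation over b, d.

ΠM(2) = (NOT b OR d)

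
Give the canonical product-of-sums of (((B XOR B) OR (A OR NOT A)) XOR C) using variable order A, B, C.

ΠM(1, 3, 5, 7) = (A OR B OR NOT C) AND (A OR NOT B OR NOT C) AND (NOT A OR B OR NOT C) AND (NOT A OR NOT B OR NOT C)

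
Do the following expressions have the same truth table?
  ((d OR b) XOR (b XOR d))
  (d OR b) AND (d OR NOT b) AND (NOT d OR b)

Yes, they are equivalent — the two output columns agree on all 4 assignments:
d | b | Expression 1 | Expression 2
-----------------------------------
0 | 0 | 0 | 0
0 | 1 | 0 | 0
1 | 0 | 0 | 0
1 | 1 | 1 | 1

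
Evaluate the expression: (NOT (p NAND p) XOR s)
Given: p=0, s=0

Substituting: (NOT (0 NAND 0) XOR 0)
= 0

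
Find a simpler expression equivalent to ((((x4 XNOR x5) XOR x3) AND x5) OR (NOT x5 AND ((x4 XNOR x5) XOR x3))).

By distribution ((E AND v) OR (E AND NOT v) = E):
= ((x4 XNOR x5) XOR x3)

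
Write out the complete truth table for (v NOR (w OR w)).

v | w | Output
--------------
0 | 0 | 1
0 | 1 | 0
1 | 0 | 0
1 | 1 | 0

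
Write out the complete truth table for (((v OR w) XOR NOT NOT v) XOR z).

z | v | w | Output
------------------
0 | 0 | 0 | 0
0 | 0 | 1 | 1
0 | 1 | 0 | 0
0 | 1 | 1 | 0
1 | 0 | 0 | 1
1 | 0 | 1 | 0
1 | 1 | 0 | 1
1 | 1 | 1 | 1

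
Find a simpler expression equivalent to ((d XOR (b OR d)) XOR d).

By XOR self-cancellation ((E XOR v) XOR v = E):
= (b OR d)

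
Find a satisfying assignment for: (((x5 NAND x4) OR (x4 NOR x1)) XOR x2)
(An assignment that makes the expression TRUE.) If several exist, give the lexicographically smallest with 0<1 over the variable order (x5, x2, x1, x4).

x5=0, x2=0, x1=0, x4=0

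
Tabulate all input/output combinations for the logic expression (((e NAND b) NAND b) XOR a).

e | b | a | Output
------------------
0 | 0 | 0 | 1
0 | 0 | 1 | 0
0 | 1 | 0 | 0
0 | 1 | 1 | 1
1 | 0 | 0 | 1
1 | 0 | 1 | 0
1 | 1 | 0 | 1
1 | 1 | 1 | 0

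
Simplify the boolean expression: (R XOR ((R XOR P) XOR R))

By XOR self-cancellation ((E XOR v) XOR v = E):
= (R XOR P)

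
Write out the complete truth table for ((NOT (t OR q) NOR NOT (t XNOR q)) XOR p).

t | p | q | Output
------------------
0 | 0 | 0 | 0
0 | 0 | 1 | 0
0 | 1 | 0 | 1
0 | 1 | 1 | 1
1 | 0 | 0 | 0
1 | 0 | 1 | 1
1 | 1 | 0 | 1
1 | 1 | 1 | 0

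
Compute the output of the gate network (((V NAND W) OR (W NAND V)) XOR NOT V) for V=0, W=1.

Substituting: (((0 NAND 1) OR (1 NAND 0)) XOR NOT 0)
= 0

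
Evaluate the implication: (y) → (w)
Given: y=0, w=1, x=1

Antecedent (y) = 0; consequent (w) = 1.
0 → 1 = 1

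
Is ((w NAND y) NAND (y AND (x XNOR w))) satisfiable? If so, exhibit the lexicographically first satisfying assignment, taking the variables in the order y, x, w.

y=0, x=0, w=0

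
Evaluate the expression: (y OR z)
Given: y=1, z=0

Substituting: (1 OR 0)
= 1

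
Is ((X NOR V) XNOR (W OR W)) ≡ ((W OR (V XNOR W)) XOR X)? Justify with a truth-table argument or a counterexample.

No. Counterexample: with W=0, V=0, X=0, Expression 1 = 0 but Expression 2 = 1.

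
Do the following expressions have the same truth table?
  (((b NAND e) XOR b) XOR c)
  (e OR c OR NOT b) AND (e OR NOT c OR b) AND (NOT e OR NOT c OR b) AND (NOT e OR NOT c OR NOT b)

Yes, they are equivalent — the two output columns agree on all 8 assignments:
e | c | b | Expression 1 | Expression 2
---------------------------------------
0 | 0 | 0 | 1 | 1
0 | 0 | 1 | 0 | 0
0 | 1 | 0 | 0 | 0
0 | 1 | 1 | 1 | 1
1 | 0 | 0 | 1 | 1
1 | 0 | 1 | 1 | 1
1 | 1 | 0 | 0 | 0
1 | 1 | 1 | 0 | 0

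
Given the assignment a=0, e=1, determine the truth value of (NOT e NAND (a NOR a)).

Substituting: (NOT 1 NAND (0 NOR 0))
= 1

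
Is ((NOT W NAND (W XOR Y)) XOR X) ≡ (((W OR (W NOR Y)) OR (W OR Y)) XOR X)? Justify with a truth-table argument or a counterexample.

No. Counterexample: with X=0, W=0, Y=1, Expression 1 = 0 but Expression 2 = 1.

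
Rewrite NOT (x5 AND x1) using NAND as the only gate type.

(((x5 NAND x1) NAND (x5 NAND x1)) NAND ((x5 NAND x1) NAND (x5 NAND x1)))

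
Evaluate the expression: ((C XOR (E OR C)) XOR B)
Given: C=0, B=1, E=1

Substituting: ((0 XOR (1 OR 0)) XOR 1)
= 0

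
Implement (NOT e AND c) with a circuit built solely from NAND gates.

(((e NAND e) NAND c) NAND ((e NAND e) NAND c))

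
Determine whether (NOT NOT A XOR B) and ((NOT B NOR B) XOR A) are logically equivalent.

No. Counterexample: with A=0, B=1, Expression 1 = 1 but Expression 2 = 0.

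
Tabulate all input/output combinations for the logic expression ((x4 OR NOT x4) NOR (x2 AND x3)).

x4 | x3 | x2 | Output
---------------------
0 | 0 | 0 | 0
0 | 0 | 1 | 0
0 | 1 | 0 | 0
0 | 1 | 1 | 0
1 | 0 | 0 | 0
1 | 0 | 1 | 0
1 | 1 | 0 | 0
1 | 1 | 1 | 0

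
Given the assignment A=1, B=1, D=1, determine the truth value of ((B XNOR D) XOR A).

Substituting: ((1 XNOR 1) XOR 1)
= 0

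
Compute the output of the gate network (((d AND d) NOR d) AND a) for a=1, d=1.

Substituting: (((1 AND 1) NOR 1) AND 1)
= 0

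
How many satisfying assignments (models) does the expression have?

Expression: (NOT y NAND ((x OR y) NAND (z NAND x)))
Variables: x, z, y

Satisfying assignments: (0,0,1), (0,1,1), (1,0,0), (1,0,1), (1,1,1)
Count: 5 out of 8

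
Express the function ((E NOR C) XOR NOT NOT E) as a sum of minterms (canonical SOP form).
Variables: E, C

Σm(0, 2, 3) = (NOT E AND NOT C) OR (E AND NOT C) OR (E AND C)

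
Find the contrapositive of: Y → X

Contrapositive: NOT X → NOT Y
Note: A statement and its contrapositive are logically equivalent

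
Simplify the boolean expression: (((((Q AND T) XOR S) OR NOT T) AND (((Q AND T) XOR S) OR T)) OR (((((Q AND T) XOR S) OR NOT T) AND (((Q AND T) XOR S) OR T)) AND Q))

By absorption (E OR (E AND v) = E) then distribution ((E OR v) AND (E OR NOT v) = E):
= ((Q AND T) XOR S)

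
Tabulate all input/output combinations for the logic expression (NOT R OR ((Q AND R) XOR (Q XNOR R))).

R | Q | Output
--------------
0 | 0 | 1
0 | 1 | 1
1 | 0 | 0
1 | 1 | 0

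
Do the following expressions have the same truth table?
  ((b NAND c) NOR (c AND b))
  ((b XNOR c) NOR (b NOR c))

No. Counterexample: with c=0, b=1, Expression 1 = 0 but Expression 2 = 1.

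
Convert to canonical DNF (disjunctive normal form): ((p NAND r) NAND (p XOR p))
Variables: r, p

(NOT r AND NOT p) OR (NOT r AND p) OR (r AND NOT p) OR (r AND p)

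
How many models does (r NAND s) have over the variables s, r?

Satisfying assignments: (0,0), (0,1), (1,0)
Count: 3 out of 4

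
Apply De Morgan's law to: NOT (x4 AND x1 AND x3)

NOT x4 OR NOT x1 OR NOT x3
De Morgan's: NOT(AND of terms) = OR of negations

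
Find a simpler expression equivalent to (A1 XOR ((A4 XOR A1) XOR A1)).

By XOR self-cancellation ((E XOR v) XOR v = E):
= (A4 XOR A1)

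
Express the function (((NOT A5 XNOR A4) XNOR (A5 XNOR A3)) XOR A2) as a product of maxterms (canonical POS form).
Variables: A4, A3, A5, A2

ΠM(0, 2, 5, 7, 9, 11, 12, 14) = (A4 OR A3 OR A5 OR A2) AND (A4 OR A3 OR NOT A5 OR A2) AND (A4 OR NOT A3 OR A5 OR NOT A2) AND (A4 OR NOT A3 OR NOT A5 OR NOT A2) AND (NOT A4 OR A3 OR A5 OR NOT A2) AND (NOT A4 OR A3 OR NOT A5 OR NOT A2) AND (NOT A4 OR NOT A3 OR A5 OR A2) AND (NOT A4 OR NOT A3 OR NOT A5 OR A2)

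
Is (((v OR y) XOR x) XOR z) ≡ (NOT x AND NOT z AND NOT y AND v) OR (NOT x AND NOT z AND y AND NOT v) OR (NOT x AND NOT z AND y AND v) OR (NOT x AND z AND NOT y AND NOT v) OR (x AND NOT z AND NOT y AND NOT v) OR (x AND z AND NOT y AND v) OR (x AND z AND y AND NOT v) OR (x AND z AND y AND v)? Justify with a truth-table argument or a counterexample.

Yes, they are equivalent — the two output columns agree on all 16 assignments:
x | z | y | v | Expression 1 | Expression 2
-------------------------------------------
0 | 0 | 0 | 0 | 0 | 0
0 | 0 | 0 | 1 | 1 | 1
0 | 0 | 1 | 0 | 1 | 1
0 | 0 | 1 | 1 | 1 | 1
0 | 1 | 0 | 0 | 1 | 1
0 | 1 | 0 | 1 | 0 | 0
0 | 1 | 1 | 0 | 0 | 0
0 | 1 | 1 | 1 | 0 | 0
1 | 0 | 0 | 0 | 1 | 1
1 | 0 | 0 | 1 | 0 | 0
1 | 0 | 1 | 0 | 0 | 0
1 | 0 | 1 | 1 | 0 | 0
1 | 1 | 0 | 0 | 0 | 0
1 | 1 | 0 | 1 | 1 | 1
1 | 1 | 1 | 0 | 1 | 1
1 | 1 | 1 | 1 | 1 | 1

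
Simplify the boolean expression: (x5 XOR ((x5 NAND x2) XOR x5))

By XOR self-cancellation ((E XOR v) XOR v = E):
= (x5 NAND x2)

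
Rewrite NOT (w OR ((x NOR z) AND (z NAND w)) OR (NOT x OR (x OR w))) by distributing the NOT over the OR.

NOT w AND NOT ((x NOR z) AND (z NAND w)) AND NOT (NOT x OR (x OR w))
De Morgan's: NOT(OR of terms) = AND of negations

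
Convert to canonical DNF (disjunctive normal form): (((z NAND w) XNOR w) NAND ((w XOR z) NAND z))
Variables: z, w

(NOT z AND NOT w) OR (z AND NOT w) OR (z AND w)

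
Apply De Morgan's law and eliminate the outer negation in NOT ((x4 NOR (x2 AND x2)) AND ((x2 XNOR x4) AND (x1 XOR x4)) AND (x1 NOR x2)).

NOT (x4 NOR (x2 AND x2)) OR NOT ((x2 XNOR x4) AND (x1 XOR x4)) OR NOT (x1 NOR x2)
De Morgan's: NOT(AND of terms) = OR of negations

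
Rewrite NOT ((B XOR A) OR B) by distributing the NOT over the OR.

NOT (B XOR A) AND NOT B
De Morgan's: NOT(OR of terms) = AND of negations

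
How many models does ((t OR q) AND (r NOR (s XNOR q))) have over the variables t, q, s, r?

Satisfying assignments: (0,1,0,0), (1,0,1,0), (1,1,0,0)
Count: 3 out of 16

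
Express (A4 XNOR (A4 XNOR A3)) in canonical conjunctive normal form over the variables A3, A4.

(A3 OR A4) AND (A3 OR NOT A4)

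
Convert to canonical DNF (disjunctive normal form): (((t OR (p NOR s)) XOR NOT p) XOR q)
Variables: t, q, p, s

(NOT t AND NOT q AND NOT p AND s) OR (NOT t AND q AND NOT p AND NOT s) OR (NOT t AND q AND p AND NOT s) OR (NOT t AND q AND p AND s) OR (t AND NOT q AND p AND NOT s) OR (t AND NOT q AND p AND s) OR (t AND q AND NOT p AND NOT s) OR (t AND q AND NOT p AND s)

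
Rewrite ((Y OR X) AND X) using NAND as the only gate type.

((((Y NAND Y) NAND (X NAND X)) NAND X) NAND (((Y NAND Y) NAND (X NAND X)) NAND X))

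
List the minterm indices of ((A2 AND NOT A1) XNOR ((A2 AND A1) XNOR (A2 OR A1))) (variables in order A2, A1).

Σm(1) = (NOT A2 AND A1)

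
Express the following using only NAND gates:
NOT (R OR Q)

(((R NAND R) NAND (Q NAND Q)) NAND ((R NAND R) NAND (Q NAND Q)))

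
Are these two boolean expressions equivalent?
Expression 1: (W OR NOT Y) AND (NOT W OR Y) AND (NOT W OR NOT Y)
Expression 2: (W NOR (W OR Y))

Yes, they are equivalent — the two output columns agree on all 4 assignments:
W | Y | Expression 1 | Expression 2
-----------------------------------
0 | 0 | 1 | 1
0 | 1 | 0 | 0
1 | 0 | 0 | 0
1 | 1 | 0 | 0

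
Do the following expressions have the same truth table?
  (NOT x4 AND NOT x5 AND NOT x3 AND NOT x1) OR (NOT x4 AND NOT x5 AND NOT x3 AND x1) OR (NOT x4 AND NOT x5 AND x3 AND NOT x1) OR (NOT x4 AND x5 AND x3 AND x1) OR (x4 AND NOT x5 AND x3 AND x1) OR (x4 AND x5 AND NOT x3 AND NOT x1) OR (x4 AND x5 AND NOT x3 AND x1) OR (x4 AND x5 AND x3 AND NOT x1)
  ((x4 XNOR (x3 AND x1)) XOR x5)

Yes, they are equivalent — the two output columns agree on all 16 assignments:
x4 | x5 | x3 | x1 | Expression 1 | Expression 2
-----------------------------------------------
0 | 0 | 0 | 0 | 1 | 1
0 | 0 | 0 | 1 | 1 | 1
0 | 0 | 1 | 0 | 1 | 1
0 | 0 | 1 | 1 | 0 | 0
0 | 1 | 0 | 0 | 0 | 0
0 | 1 | 0 | 1 | 0 | 0
0 | 1 | 1 | 0 | 0 | 0
0 | 1 | 1 | 1 | 1 | 1
1 | 0 | 0 | 0 | 0 | 0
1 | 0 | 0 | 1 | 0 | 0
1 | 0 | 1 | 0 | 0 | 0
1 | 0 | 1 | 1 | 1 | 1
1 | 1 | 0 | 0 | 1 | 1
1 | 1 | 0 | 1 | 1 | 1
1 | 1 | 1 | 0 | 1 | 1
1 | 1 | 1 | 1 | 0 | 0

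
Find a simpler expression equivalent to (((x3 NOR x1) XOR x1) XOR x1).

By XOR self-cancellation ((E XOR v) XOR v = E):
= (x3 NOR x1)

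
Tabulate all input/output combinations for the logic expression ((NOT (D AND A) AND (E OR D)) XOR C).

D | A | E | C | Output
----------------------
0 | 0 | 0 | 0 | 0
0 | 0 | 0 | 1 | 1
0 | 0 | 1 | 0 | 1
0 | 0 | 1 | 1 | 0
0 | 1 | 0 | 0 | 0
0 | 1 | 0 | 1 | 1
0 | 1 | 1 | 0 | 1
0 | 1 | 1 | 1 | 0
1 | 0 | 0 | 0 | 1
1 | 0 | 0 | 1 | 0
1 | 0 | 1 | 0 | 1
1 | 0 | 1 | 1 | 0
1 | 1 | 0 | 0 | 0
1 | 1 | 0 | 1 | 1
1 | 1 | 1 | 0 | 0
1 | 1 | 1 | 1 | 1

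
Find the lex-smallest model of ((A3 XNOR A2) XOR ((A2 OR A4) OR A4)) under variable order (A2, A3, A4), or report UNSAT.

A2=0, A3=0, A4=0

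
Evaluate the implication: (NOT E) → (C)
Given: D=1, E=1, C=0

Antecedent (NOT E) = 0; consequent (C) = 0.
0 → 0 = 1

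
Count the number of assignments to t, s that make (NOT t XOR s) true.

Satisfying assignments: (0,0), (1,1)
Count: 2 out of 4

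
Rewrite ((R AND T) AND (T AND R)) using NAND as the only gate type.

((((R NAND T) NAND (R NAND T)) NAND ((T NAND R) NAND (T NAND R))) NAND (((R NAND T) NAND (R NAND T)) NAND ((T NAND R) NAND (T NAND R))))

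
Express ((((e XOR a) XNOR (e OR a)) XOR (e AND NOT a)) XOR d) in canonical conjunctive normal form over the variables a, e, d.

(a OR e OR NOT d) AND (a OR NOT e OR d) AND (NOT a OR e OR NOT d) AND (NOT a OR NOT e OR d)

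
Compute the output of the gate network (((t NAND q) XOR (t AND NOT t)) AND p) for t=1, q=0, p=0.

Substituting: (((1 NAND 0) XOR (1 AND NOT 1)) AND 0)
= 0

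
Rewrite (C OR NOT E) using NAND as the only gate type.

((C NAND C) NAND ((E NAND E) NAND (E NAND E)))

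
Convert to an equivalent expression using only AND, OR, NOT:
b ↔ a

(b AND a) OR (NOT b AND NOT a)
(Biconditional = both true or both false)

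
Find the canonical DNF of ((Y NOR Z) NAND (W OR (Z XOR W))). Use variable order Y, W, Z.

(NOT Y AND NOT W AND NOT Z) OR (NOT Y AND NOT W AND Z) OR (NOT Y AND W AND Z) OR (Y AND NOT W AND NOT Z) OR (Y AND NOT W AND Z) OR (Y AND W AND NOT Z) OR (Y AND W AND Z)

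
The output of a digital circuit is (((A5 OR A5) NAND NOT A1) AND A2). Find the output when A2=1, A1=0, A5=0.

Substituting: (((0 OR 0) NAND NOT 0) AND 1)
= 1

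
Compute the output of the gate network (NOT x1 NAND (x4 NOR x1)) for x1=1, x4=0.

Substituting: (NOT 1 NAND (0 NOR 1))
= 1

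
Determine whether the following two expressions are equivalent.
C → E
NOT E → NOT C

Yes, Contrapositive is always equivalent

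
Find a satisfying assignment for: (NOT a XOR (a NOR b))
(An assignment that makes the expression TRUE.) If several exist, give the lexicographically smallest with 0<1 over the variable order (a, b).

a=0, b=1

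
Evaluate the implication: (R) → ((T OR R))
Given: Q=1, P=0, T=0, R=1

Antecedent (R) = 1; consequent ((T OR R)) = 1.
1 → 1 = 1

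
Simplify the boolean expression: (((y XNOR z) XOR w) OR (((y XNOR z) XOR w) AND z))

By absorption (E OR (E AND v) = E):
= ((y XNOR z) XOR w)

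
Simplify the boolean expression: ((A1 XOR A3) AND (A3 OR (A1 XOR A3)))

By absorption (E AND (E OR v) = E):
= (A1 XOR A3)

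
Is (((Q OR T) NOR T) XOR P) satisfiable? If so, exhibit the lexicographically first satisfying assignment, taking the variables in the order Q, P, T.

Q=0, P=0, T=0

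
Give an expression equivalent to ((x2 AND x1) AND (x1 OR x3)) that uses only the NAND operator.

((((x2 NAND x1) NAND (x2 NAND x1)) NAND ((x1 NAND x1) NAND (x3 NAND x3))) NAND (((x2 NAND x1) NAND (x2 NAND x1)) NAND ((x1 NAND x1) NAND (x3 NAND x3))))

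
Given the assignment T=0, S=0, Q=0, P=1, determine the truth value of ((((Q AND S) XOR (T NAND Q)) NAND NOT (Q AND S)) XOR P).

Substituting: ((((0 AND 0) XOR (0 NAND 0)) NAND NOT (0 AND 0)) XOR 1)
= 1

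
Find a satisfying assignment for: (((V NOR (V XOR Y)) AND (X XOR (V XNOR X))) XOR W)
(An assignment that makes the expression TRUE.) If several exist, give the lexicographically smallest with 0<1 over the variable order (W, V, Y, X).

W=0, V=0, Y=0, X=0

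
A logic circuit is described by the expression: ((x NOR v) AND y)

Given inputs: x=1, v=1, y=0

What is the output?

Substituting: ((1 NOR 1) AND 0)
= 0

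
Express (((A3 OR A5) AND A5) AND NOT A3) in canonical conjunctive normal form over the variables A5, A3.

(A5 OR A3) AND (A5 OR NOT A3) AND (NOT A5 OR NOT A3)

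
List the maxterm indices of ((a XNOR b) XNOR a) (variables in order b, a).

ΠM(0, 1) = (b OR a) AND (b OR NOT a)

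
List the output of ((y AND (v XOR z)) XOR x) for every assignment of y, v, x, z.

y | v | x | z | Output
----------------------
0 | 0 | 0 | 0 | 0
0 | 0 | 0 | 1 | 0
0 | 0 | 1 | 0 | 1
0 | 0 | 1 | 1 | 1
0 | 1 | 0 | 0 | 0
0 | 1 | 0 | 1 | 0
0 | 1 | 1 | 0 | 1
0 | 1 | 1 | 1 | 1
1 | 0 | 0 | 0 | 0
1 | 0 | 0 | 1 | 1
1 | 0 | 1 | 0 | 1
1 | 0 | 1 | 1 | 0
1 | 1 | 0 | 0 | 1
1 | 1 | 0 | 1 | 0
1 | 1 | 1 | 0 | 0
1 | 1 | 1 | 1 | 1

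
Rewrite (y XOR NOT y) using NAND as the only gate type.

((y NAND (y NAND (y NAND y))) NAND ((y NAND y) NAND (y NAND (y NAND y))))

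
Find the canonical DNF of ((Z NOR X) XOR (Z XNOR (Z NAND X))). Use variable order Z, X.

(NOT Z AND NOT X) OR (Z AND NOT X)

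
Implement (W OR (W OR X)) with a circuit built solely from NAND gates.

((W NAND W) NAND (((W NAND W) NAND (X NAND X)) NAND ((W NAND W) NAND (X NAND X))))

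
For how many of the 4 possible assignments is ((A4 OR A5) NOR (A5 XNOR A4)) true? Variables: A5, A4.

No assignment satisfies the expression.
Count: 0 out of 4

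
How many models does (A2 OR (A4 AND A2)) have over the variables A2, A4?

Satisfying assignments: (1,0), (1,1)
Count: 2 out of 4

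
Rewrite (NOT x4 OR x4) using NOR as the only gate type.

(((x4 NOR x4) NOR x4) NOR ((x4 NOR x4) NOR x4))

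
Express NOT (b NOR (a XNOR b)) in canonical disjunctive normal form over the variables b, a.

(NOT b AND NOT a) OR (b AND NOT a) OR (b AND a)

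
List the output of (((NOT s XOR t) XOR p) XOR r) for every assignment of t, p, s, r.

t | p | s | r | Output
----------------------
0 | 0 | 0 | 0 | 1
0 | 0 | 0 | 1 | 0
0 | 0 | 1 | 0 | 0
0 | 0 | 1 | 1 | 1
0 | 1 | 0 | 0 | 0
0 | 1 | 0 | 1 | 1
0 | 1 | 1 | 0 | 1
0 | 1 | 1 | 1 | 0
1 | 0 | 0 | 0 | 0
1 | 0 | 0 | 1 | 1
1 | 0 | 1 | 0 | 1
1 | 0 | 1 | 1 | 0
1 | 1 | 0 | 0 | 1
1 | 1 | 0 | 1 | 0
1 | 1 | 1 | 0 | 0
1 | 1 | 1 | 1 | 1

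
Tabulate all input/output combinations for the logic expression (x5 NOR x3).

x5 | x3 | Output
----------------
0 | 0 | 1
0 | 1 | 0
1 | 0 | 0
1 | 1 | 0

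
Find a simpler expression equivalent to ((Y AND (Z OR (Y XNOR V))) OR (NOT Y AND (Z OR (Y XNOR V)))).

By distribution ((E AND v) OR (E AND NOT v) = E):
= (Z OR (Y XNOR V))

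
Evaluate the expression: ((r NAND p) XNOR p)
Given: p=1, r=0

Substituting: ((0 NAND 1) XNOR 1)
= 1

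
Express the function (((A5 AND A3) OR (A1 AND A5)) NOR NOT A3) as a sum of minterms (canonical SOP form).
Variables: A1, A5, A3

Σm(1, 5) = (NOT A1 AND NOT A5 AND A3) OR (A1 AND NOT A5 AND A3)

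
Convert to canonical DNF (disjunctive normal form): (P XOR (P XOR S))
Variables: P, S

(NOT P AND S) OR (P AND S)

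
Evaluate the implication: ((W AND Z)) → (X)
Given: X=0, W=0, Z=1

Antecedent ((W AND Z)) = 0; consequent (X) = 0.
0 → 0 = 1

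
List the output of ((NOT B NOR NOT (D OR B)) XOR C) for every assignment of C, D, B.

C | D | B | Output
------------------
0 | 0 | 0 | 0
0 | 0 | 1 | 1
0 | 1 | 0 | 0
0 | 1 | 1 | 1
1 | 0 | 0 | 1
1 | 0 | 1 | 0
1 | 1 | 0 | 1
1 | 1 | 1 | 0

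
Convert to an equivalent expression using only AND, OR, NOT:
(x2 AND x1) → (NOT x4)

NOT (x2 AND x1) OR (NOT x4)
(Implication elimination: A → B = NOT A OR B)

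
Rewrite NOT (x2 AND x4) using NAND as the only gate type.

(((x2 NAND x4) NAND (x2 NAND x4)) NAND ((x2 NAND x4) NAND (x2 NAND x4)))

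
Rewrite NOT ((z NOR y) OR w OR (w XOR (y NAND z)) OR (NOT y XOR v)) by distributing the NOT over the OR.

NOT (z NOR y) AND NOT w AND NOT (w XOR (y NAND z)) AND NOT (NOT y XOR v)
De Morgan's: NOT(OR of terms) = AND of negations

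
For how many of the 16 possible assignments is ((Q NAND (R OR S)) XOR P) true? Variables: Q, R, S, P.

Satisfying assignments: (0,0,0,0), (0,0,1,0), (0,1,0,0), (0,1,1,0), (1,0,0,0), (1,0,1,1), (1,1,0,1), (1,1,1,1)
Count: 8 out of 16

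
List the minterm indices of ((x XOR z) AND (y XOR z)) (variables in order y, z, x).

Σm(2, 5) = (NOT y AND z AND NOT x) OR (y AND NOT z AND x)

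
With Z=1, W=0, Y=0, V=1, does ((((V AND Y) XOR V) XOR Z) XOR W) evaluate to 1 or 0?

Substituting: ((((1 AND 0) XOR 1) XOR 1) XOR 0)
= 0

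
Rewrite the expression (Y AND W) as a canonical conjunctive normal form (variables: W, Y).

(W OR Y) AND (W OR NOT Y) AND (NOT W OR Y)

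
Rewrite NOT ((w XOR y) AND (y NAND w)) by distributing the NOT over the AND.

NOT (w XOR y) OR NOT (y NAND w)
De Morgan's: NOT(AND of terms) = OR of negations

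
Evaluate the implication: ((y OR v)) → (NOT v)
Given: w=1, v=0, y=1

Antecedent ((y OR v)) = 1; consequent (NOT v) = 1.
1 → 1 = 1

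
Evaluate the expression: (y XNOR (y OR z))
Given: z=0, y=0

Substituting: (0 XNOR (0 OR 0))
= 1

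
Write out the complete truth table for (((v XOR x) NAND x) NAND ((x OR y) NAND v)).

x | y | v | Output
------------------
0 | 0 | 0 | 0
0 | 0 | 1 | 0
0 | 1 | 0 | 0
0 | 1 | 1 | 1
1 | 0 | 0 | 1
1 | 0 | 1 | 1
1 | 1 | 0 | 1
1 | 1 | 1 | 1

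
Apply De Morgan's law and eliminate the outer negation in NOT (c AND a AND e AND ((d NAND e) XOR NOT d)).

NOT c OR NOT a OR NOT e OR NOT ((d NAND e) XOR NOT d)
De Morgan's: NOT(AND of terms) = OR of negations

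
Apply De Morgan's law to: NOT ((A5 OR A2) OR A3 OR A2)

NOT (A5 OR A2) AND NOT A3 AND NOT A2
De Morgan's: NOT(OR of terms) = AND of negations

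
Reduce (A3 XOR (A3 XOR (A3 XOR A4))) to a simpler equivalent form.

By XOR self-cancellation ((E XOR v) XOR v = E):
= (A3 XOR A4)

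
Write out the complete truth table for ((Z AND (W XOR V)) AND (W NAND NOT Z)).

Z | V | W | Output
------------------
0 | 0 | 0 | 0
0 | 0 | 1 | 0
0 | 1 | 0 | 0
0 | 1 | 1 | 0
1 | 0 | 0 | 0
1 | 0 | 1 | 1
1 | 1 | 0 | 1
1 | 1 | 1 | 0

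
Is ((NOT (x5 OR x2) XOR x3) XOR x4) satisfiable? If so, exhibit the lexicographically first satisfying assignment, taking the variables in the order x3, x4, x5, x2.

x3=0, x4=0, x5=0, x2=0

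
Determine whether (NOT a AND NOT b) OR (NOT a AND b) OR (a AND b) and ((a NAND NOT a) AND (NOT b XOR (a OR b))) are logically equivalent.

Yes, they are equivalent — the two output columns agree on all 4 assignments:
a | b | Expression 1 | Expression 2
-----------------------------------
0 | 0 | 1 | 1
0 | 1 | 1 | 1
1 | 0 | 0 | 0
1 | 1 | 1 | 1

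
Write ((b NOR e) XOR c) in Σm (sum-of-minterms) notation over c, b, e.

Σm(0, 5, 6, 7) = (NOT c AND NOT b AND NOT e) OR (c AND NOT b AND e) OR (c AND b AND NOT e) OR (c AND b AND e)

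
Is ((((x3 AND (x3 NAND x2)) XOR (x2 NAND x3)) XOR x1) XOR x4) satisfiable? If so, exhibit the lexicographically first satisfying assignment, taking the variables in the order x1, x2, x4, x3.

x1=0, x2=0, x4=0, x3=0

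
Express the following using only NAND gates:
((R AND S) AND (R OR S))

((((R NAND S) NAND (R NAND S)) NAND ((R NAND R) NAND (S NAND S))) NAND (((R NAND S) NAND (R NAND S)) NAND ((R NAND R) NAND (S NAND S))))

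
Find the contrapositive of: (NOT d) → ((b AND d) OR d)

Contrapositive: NOT ((b AND d) OR d) → d
Note: A statement and its contrapositive are logically equivalent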